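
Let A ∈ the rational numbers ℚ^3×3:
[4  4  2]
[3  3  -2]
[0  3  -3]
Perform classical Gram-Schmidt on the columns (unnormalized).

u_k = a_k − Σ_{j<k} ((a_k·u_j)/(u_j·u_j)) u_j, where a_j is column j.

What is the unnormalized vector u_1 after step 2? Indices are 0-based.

Step 1: u_0 = a_0 = (4, 3, 0).
Step 2: u_1 = a_1 − (1)·u_0 = (0, 0, 3).

u_1 = (0, 0, 3)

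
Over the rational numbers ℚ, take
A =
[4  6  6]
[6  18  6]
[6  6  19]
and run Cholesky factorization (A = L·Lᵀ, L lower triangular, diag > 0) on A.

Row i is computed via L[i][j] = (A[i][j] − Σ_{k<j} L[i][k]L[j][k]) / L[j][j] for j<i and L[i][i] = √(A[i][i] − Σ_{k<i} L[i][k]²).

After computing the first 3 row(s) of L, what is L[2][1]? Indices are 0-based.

Step 1: L[0][0] = √(4) = 2.
  L[1][0] = (6) / L[0][0] = 3.
Step 2: L[1][1] = √(9) = 3.
  L[2][0] = (6) / L[0][0] = 3.
  L[2][1] = (-3) / L[1][1] = -1.
Step 3: L[2][2] = √(9) = 3.

L[2][1] = -1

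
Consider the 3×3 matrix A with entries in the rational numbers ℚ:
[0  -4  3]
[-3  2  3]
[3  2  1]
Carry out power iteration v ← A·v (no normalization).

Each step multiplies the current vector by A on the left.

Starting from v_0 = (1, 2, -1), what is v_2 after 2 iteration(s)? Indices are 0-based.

v_0 = (1, 2, -1).
v_1 = A·v_0 = (-11, -2, 6).
v_2 = A·v_1 = (26, 47, -31).

v_2 = (26, 47, -31)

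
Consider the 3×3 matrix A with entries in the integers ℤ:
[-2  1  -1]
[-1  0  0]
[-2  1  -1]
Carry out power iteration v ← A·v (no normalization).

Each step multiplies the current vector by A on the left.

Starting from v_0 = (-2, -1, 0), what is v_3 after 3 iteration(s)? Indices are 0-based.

v_0 = (-2, -1, 0).
v_1 = A·v_0 = (3, 2, 3).
v_2 = A·v_1 = (-7, -3, -7).
v_3 = A·v_2 = (18, 7, 18).

v_3 = (18, 7, 18)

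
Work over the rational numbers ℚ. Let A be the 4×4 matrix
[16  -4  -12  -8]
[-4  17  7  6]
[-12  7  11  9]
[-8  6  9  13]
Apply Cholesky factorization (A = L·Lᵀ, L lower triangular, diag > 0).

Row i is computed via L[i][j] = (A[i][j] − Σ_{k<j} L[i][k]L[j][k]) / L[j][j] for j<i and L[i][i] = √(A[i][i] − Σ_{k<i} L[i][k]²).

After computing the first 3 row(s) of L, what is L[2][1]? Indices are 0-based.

Step 1: L[0][0] = √(16) = 4.
  L[1][0] = (-4) / L[0][0] = -1.
Step 2: L[1][1] = √(16) = 4.
  L[2][0] = (-12) / L[0][0] = -3.
  L[2][1] = (4) / L[1][1] = 1.
Step 3: L[2][2] = √(1) = 1.

L[2][1] = 1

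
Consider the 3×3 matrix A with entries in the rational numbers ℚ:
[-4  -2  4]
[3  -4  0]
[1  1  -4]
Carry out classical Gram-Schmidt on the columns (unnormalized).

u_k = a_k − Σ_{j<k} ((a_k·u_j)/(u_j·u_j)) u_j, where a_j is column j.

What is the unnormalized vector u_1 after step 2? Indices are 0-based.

Step 1: u_0 = a_0 = (-4, 3, 1).
Step 2: u_1 = a_1 − (-3/26)·u_0 = (-32/13, -95/26, 29/26).

u_1 = (-32/13, -95/26, 29/26)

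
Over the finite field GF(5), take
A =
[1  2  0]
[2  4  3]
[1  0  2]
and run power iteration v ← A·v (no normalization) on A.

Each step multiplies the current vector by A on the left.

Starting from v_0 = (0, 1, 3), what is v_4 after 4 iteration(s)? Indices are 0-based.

v_4 = (4, 1, 3)

v_0 = (0, 1, 3).
v_1 = A·v_0 = (2, 3, 1).
v_2 = A·v_1 = (3, 4, 4).
v_3 = A·v_2 = (1, 4, 1).
v_4 = A·v_3 = (4, 1, 3).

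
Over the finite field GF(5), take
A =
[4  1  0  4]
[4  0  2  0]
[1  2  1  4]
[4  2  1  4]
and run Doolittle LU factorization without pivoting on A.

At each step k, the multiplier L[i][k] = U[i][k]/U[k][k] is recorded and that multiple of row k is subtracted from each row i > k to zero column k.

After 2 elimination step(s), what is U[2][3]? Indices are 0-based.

U[2][3] = 1

k=0: U[0][0]=4
  eliminate (1,0): mult=1, new row 1: (0, 4, 2, 1); set L[1][0]=1
  eliminate (2,0): mult=4, new row 2: (0, 3, 1, 3); set L[2][0]=4
  eliminate (3,0): mult=1, new row 3: (0, 1, 1, 0); set L[3][0]=1
k=1: U[1][1]=4
  eliminate (2,1): mult=2, new row 2: (0, 0, 2, 1); set L[2][1]=2
  eliminate (3,1): mult=4, new row 3: (0, 0, 3, 1); set L[3][1]=4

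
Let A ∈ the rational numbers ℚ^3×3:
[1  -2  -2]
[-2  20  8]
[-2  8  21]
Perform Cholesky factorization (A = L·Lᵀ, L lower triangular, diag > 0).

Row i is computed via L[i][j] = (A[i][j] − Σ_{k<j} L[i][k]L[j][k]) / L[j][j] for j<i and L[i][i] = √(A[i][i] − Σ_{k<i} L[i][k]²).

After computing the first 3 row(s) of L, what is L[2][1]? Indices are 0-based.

Step 1: L[0][0] = √(1) = 1.
  L[1][0] = (-2) / L[0][0] = -2.
Step 2: L[1][1] = √(16) = 4.
  L[2][0] = (-2) / L[0][0] = -2.
  L[2][1] = (4) / L[1][1] = 1.
Step 3: L[2][2] = √(16) = 4.

L[2][1] = 1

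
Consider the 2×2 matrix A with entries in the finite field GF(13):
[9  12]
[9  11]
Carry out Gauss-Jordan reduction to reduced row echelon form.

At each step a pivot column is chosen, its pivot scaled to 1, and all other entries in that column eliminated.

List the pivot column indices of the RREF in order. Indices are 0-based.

step 1: normalize row 0 (÷9) = (1, 10)
  row 1: subtract 9×row0 = (0, 12)
step 2: normalize row 1 (÷12) = (0, 1)
  row 0: subtract 10×row1 = (1, 0)

pivot columns: 0, 1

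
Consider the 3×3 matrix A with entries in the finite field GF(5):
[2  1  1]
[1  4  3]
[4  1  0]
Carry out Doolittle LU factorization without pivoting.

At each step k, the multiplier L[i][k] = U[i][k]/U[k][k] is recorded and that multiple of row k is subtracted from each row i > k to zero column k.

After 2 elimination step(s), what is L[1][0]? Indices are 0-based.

L[1][0] = 3

Step 1: pivot at (0,0) is 2.
  row1 ← row1 − (3)·row0  ⇒  L[1][0]=3, U row1=(0, 1, 0)
  row2 ← row2 − (2)·row0  ⇒  L[2][0]=2, U row2=(0, 4, 3)
Step 2: pivot at (1,1) is 1.
  row2 ← row2 − (4)·row1  ⇒  L[2][1]=4, U row2=(0, 0, 3)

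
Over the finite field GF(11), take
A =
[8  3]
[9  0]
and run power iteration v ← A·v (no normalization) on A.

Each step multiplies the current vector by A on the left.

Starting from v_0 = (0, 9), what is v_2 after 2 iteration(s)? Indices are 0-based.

v_0 = (0, 9).
v_1 = A·v_0 = (5, 0).
v_2 = A·v_1 = (7, 1).

v_2 = (7, 1)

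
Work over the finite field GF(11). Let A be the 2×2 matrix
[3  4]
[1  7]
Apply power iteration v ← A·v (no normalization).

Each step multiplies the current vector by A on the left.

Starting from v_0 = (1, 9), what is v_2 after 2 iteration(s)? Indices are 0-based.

v_0 = (1, 9).
v_1 = A·v_0 = (6, 9).
v_2 = A·v_1 = (10, 3).

v_2 = (10, 3)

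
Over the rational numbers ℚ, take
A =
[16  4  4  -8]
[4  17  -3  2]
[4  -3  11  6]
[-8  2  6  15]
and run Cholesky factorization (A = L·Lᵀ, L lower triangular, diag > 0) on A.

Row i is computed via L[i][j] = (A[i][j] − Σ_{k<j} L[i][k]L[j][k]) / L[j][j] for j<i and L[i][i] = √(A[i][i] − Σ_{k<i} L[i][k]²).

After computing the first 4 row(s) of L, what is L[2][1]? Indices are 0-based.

L[2][1] = -1

Step 1: L[0][0] = √(16) = 4.
  L[1][0] = (4) / L[0][0] = 1.
Step 2: L[1][1] = √(16) = 4.
  L[2][0] = (4) / L[0][0] = 1.
  L[2][1] = (-4) / L[1][1] = -1.
Step 3: L[2][2] = √(9) = 3.
  L[3][0] = (-8) / L[0][0] = -2.
  L[3][1] = (4) / L[1][1] = 1.
  L[3][2] = (9) / L[2][2] = 3.
Step 4: L[3][3] = √(1) = 1.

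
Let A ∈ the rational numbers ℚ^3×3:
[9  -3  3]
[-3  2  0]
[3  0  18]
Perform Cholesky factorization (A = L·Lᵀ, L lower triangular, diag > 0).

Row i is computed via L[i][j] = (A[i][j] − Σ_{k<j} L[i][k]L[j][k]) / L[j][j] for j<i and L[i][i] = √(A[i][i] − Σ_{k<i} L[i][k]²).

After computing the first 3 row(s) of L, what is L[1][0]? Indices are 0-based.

L[1][0] = -1

Step 1: L[0][0] = √(9) = 3.
  L[1][0] = (-3) / L[0][0] = -1.
Step 2: L[1][1] = √(1) = 1.
  L[2][0] = (3) / L[0][0] = 1.
  L[2][1] = (1) / L[1][1] = 1.
Step 3: L[2][2] = √(16) = 4.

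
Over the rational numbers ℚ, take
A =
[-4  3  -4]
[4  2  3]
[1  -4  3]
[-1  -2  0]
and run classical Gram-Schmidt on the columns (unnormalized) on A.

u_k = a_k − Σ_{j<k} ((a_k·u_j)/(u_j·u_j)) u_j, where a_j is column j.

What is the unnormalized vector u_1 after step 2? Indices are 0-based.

u_1 = (39/17, 46/17, -65/17, -37/17)

Step 1: u_0 = a_0 = (-4, 4, 1, -1).
Step 2: u_1 = a_1 − (-3/17)·u_0 = (39/17, 46/17, -65/17, -37/17).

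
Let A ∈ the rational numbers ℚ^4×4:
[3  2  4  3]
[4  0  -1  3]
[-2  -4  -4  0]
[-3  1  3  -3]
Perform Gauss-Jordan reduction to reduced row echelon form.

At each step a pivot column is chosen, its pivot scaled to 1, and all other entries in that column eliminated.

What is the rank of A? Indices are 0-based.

[1] R0 /= 3  ⇒  (1, 2/3, 4/3, 1)
     R1 -= 4·R0  ⇒  (0, -8/3, -19/3, -1)
     R2 -= -2·R0  ⇒  (0, -8/3, -4/3, 2)
     R3 -= -3·R0  ⇒  (0, 3, 7, 0)
[2] R1 /= -8/3  ⇒  (0, 1, 19/8, 3/8)
     R0 -= 2/3·R1  ⇒  (1, 0, -1/4, 3/4)
     R2 -= -8/3·R1  ⇒  (0, 0, 5, 3)
     R3 -= 3·R1  ⇒  (0, 0, -1/8, -9/8)
[3] R2 /= 5  ⇒  (0, 0, 1, 3/5)
     R0 -= -1/4·R2  ⇒  (1, 0, 0, 9/10)
     R1 -= 19/8·R2  ⇒  (0, 1, 0, -21/20)
     R3 -= -1/8·R2  ⇒  (0, 0, 0, -21/20)
[4] R3 /= -21/20  ⇒  (0, 0, 0, 1)
     R0 -= 9/10·R3  ⇒  (1, 0, 0, 0)
     R1 -= -21/20·R3  ⇒  (0, 1, 0, 0)
     R2 -= 3/5·R3  ⇒  (0, 0, 1, 0)

rank = 4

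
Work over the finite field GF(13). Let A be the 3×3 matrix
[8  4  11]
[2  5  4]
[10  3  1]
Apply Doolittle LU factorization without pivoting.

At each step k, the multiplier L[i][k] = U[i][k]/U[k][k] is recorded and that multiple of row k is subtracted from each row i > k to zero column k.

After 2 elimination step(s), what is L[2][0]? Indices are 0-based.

L[2][0] = 11

k=0: U[0][0]=8
  eliminate (1,0): mult=10, new row 1: (0, 4, 11); set L[1][0]=10
  eliminate (2,0): mult=11, new row 2: (0, 11, 10); set L[2][0]=11
k=1: U[1][1]=4
  eliminate (2,1): mult=6, new row 2: (0, 0, 9); set L[2][1]=6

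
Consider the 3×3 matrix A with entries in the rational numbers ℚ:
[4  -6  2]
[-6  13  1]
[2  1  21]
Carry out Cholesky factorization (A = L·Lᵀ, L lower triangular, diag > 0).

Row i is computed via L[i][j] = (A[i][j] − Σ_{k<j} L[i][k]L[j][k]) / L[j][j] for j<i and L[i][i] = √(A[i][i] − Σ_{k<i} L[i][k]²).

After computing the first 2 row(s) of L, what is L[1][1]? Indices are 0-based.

L[1][1] = 2

Step 1: L[0][0] = √(4) = 2.
  L[1][0] = (-6) / L[0][0] = -3.
Step 2: L[1][1] = √(4) = 2.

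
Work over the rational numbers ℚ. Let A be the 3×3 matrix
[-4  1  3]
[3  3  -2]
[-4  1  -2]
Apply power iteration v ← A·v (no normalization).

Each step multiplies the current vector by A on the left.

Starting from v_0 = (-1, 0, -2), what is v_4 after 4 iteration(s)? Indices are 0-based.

v_4 = (333, -74, 1018)

v_0 = (-1, 0, -2).
v_1 = A·v_0 = (-2, 1, 8).
v_2 = A·v_1 = (33, -19, -7).
v_3 = A·v_2 = (-172, 56, -137).
v_4 = A·v_3 = (333, -74, 1018).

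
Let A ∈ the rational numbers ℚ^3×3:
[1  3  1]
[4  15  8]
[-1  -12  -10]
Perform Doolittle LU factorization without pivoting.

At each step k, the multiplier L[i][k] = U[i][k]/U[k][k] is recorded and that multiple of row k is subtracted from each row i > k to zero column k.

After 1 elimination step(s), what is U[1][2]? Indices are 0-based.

k=0: U[0][0]=1
  eliminate (1,0): mult=4, new row 1: (0, 3, 4); set L[1][0]=4
  eliminate (2,0): mult=-1, new row 2: (0, -9, -9); set L[2][0]=-1

U[1][2] = 4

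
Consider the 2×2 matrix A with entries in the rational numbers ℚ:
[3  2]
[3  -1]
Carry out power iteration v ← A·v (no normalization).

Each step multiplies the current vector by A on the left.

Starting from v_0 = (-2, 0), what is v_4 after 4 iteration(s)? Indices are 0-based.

v_0 = (-2, 0).
v_1 = A·v_0 = (-6, -6).
v_2 = A·v_1 = (-30, -12).
v_3 = A·v_2 = (-114, -78).
v_4 = A·v_3 = (-498, -264).

v_4 = (-498, -264)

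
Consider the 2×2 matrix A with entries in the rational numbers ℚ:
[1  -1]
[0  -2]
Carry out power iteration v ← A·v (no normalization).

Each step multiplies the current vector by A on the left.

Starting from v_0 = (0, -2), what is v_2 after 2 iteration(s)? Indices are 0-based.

v_2 = (-2, -8)

v_0 = (0, -2).
v_1 = A·v_0 = (2, 4).
v_2 = A·v_1 = (-2, -8).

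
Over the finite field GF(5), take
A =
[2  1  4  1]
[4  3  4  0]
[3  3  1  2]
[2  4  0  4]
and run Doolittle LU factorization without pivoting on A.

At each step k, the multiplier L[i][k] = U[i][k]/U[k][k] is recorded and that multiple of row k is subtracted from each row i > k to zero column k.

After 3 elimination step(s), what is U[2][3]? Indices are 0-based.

U[2][3] = 1

[col 0] pivot 2
  R1 -= 2*R0 → (0, 1, 1, 3)  (L[1][0] := 2)
  R2 -= 4*R0 → (0, 4, 0, 3)  (L[2][0] := 4)
  R3 -= 1*R0 → (0, 3, 1, 3)  (L[3][0] := 1)
[col 1] pivot 1
  R2 -= 4*R1 → (0, 0, 1, 1)  (L[2][1] := 4)
  R3 -= 3*R1 → (0, 0, 3, 4)  (L[3][1] := 3)
[col 2] pivot 1
  R3 -= 3*R2 → (0, 0, 0, 1)  (L[3][2] := 3)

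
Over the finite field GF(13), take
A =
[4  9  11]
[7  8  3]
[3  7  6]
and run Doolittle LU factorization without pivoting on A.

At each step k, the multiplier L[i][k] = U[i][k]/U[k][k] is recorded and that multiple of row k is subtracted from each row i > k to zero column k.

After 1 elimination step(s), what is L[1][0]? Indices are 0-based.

[col 0] pivot 4
  R1 -= 5*R0 → (0, 2, 0)  (L[1][0] := 5)
  R2 -= 4*R0 → (0, 10, 1)  (L[2][0] := 4)

L[1][0] = 5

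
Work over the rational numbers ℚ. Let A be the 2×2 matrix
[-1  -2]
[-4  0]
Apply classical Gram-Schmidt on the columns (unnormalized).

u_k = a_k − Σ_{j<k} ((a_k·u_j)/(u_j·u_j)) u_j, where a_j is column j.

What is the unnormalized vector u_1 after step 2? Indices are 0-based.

Step 1: u_0 = a_0 = (-1, -4).
Step 2: u_1 = a_1 − (2/17)·u_0 = (-32/17, 8/17).

u_1 = (-32/17, 8/17)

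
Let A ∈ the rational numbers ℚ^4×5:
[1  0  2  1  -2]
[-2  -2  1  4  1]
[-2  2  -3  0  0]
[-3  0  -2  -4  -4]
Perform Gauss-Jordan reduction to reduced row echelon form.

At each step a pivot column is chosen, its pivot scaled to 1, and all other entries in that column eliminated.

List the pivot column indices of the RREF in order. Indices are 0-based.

[1] R0 /= 1  ⇒  (1, 0, 2, 1, -2)
     R1 -= -2·R0  ⇒  (0, -2, 5, 6, -3)
     R2 -= -2·R0  ⇒  (0, 2, 1, 2, -4)
     R3 -= -3·R0  ⇒  (0, 0, 4, -1, -10)
[2] R1 /= -2  ⇒  (0, 1, -5/2, -3, 3/2)
     R2 -= 2·R1  ⇒  (0, 0, 6, 8, -7)
[3] R2 /= 6  ⇒  (0, 0, 1, 4/3, -7/6)
     R0 -= 2·R2  ⇒  (1, 0, 0, -5/3, 1/3)
     R1 -= -5/2·R2  ⇒  (0, 1, 0, 1/3, -17/12)
     R3 -= 4·R2  ⇒  (0, 0, 0, -19/3, -16/3)
[4] R3 /= -19/3  ⇒  (0, 0, 0, 1, 16/19)
     R0 -= -5/3·R3  ⇒  (1, 0, 0, 0, 33/19)
     R1 -= 1/3·R3  ⇒  (0, 1, 0, 0, -129/76)
     R2 -= 4/3·R3  ⇒  (0, 0, 1, 0, -87/38)

pivot columns: 0, 1, 2, 3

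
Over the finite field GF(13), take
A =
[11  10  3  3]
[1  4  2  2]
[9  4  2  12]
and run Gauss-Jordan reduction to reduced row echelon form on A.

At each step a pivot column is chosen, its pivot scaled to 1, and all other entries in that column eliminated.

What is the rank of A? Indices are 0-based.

rank = 3

pivot(0,0)=11: scale R0 → (1, 8, 5, 5)
  clear (1,0): R1 −= (1)R0 → (0, 9, 10, 10)
  clear (2,0): R2 −= (9)R0 → (0, 10, 9, 6)
pivot(1,1)=9: scale R1 → (0, 1, 4, 4)
  clear (0,1): R0 −= (8)R1 → (1, 0, 12, 12)
  clear (2,1): R2 −= (10)R1 → (0, 0, 8, 5)
pivot(2,2)=8: scale R2 → (0, 0, 1, 12)
  clear (0,2): R0 −= (12)R2 → (1, 0, 0, 11)
  clear (1,2): R1 −= (4)R2 → (0, 1, 0, 8)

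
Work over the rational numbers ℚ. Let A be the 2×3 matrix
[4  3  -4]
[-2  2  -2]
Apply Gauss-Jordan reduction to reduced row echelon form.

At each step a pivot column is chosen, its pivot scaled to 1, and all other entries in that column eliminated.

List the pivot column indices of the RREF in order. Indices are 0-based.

pivot columns: 0, 1

pivot(0,0)=4: scale R0 → (1, 3/4, -1)
  clear (1,0): R1 −= (-2)R0 → (0, 7/2, -4)
pivot(1,1)=7/2: scale R1 → (0, 1, -8/7)
  clear (0,1): R0 −= (3/4)R1 → (1, 0, -1/7)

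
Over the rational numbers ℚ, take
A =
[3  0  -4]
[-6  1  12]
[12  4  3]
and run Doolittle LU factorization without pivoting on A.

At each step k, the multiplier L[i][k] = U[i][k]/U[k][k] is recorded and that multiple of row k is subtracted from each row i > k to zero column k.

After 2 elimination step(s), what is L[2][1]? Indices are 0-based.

[col 0] pivot 3
  R1 -= -2*R0 → (0, 1, 4)  (L[1][0] := -2)
  R2 -= 4*R0 → (0, 4, 19)  (L[2][0] := 4)
[col 1] pivot 1
  R2 -= 4*R1 → (0, 0, 3)  (L[2][1] := 4)

L[2][1] = 4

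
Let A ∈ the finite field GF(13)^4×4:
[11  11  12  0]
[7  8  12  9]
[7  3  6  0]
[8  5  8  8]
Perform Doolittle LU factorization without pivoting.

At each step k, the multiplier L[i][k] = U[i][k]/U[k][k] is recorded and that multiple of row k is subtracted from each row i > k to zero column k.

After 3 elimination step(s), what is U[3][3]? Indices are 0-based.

Step 1: pivot at (0,0) is 11.
  row1 ← row1 − (3)·row0  ⇒  L[1][0]=3, U row1=(0, 1, 2, 9)
  row2 ← row2 − (3)·row0  ⇒  L[2][0]=3, U row2=(0, 9, 9, 0)
  row3 ← row3 − (9)·row0  ⇒  L[3][0]=9, U row3=(0, 10, 4, 8)
Step 2: pivot at (1,1) is 1.
  row2 ← row2 − (9)·row1  ⇒  L[2][1]=9, U row2=(0, 0, 4, 10)
  row3 ← row3 − (10)·row1  ⇒  L[3][1]=10, U row3=(0, 0, 10, 9)
Step 3: pivot at (2,2) is 4.
  row3 ← row3 − (9)·row2  ⇒  L[3][2]=9, U row3=(0, 0, 0, 10)

U[3][3] = 10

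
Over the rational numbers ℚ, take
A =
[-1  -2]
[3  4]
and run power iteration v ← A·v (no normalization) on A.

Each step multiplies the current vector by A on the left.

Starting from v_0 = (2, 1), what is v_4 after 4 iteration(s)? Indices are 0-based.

v_4 = (-88, 136)

v_0 = (2, 1).
v_1 = A·v_0 = (-4, 10).
v_2 = A·v_1 = (-16, 28).
v_3 = A·v_2 = (-40, 64).
v_4 = A·v_3 = (-88, 136).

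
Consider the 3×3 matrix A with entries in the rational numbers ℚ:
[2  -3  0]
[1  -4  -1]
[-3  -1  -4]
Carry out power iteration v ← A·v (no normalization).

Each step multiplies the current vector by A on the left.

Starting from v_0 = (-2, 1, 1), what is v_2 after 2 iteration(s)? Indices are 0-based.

v_2 = (7, 20, 24)

v_0 = (-2, 1, 1).
v_1 = A·v_0 = (-7, -7, 1).
v_2 = A·v_1 = (7, 20, 24).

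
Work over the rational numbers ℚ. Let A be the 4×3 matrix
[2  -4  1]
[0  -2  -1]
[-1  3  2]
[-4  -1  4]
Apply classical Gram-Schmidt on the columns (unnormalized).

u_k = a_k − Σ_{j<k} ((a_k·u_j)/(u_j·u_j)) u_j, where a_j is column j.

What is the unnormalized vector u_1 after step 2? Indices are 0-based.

Step 1: u_0 = a_0 = (2, 0, -1, -4).
Step 2: u_1 = a_1 − (-1/3)·u_0 = (-10/3, -2, 8/3, -7/3).

u_1 = (-10/3, -2, 8/3, -7/3)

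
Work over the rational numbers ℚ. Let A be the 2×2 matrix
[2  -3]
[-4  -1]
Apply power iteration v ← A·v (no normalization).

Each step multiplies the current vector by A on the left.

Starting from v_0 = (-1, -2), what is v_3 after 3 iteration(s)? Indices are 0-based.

v_3 = (46, 62)

v_0 = (-1, -2).
v_1 = A·v_0 = (4, 6).
v_2 = A·v_1 = (-10, -22).
v_3 = A·v_2 = (46, 62).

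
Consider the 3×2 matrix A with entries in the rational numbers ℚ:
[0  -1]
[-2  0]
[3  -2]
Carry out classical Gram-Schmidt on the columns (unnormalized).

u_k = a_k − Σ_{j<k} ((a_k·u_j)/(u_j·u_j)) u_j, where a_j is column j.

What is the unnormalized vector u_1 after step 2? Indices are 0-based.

Step 1: u_0 = a_0 = (0, -2, 3).
Step 2: u_1 = a_1 − (-6/13)·u_0 = (-1, -12/13, -8/13).

u_1 = (-1, -12/13, -8/13)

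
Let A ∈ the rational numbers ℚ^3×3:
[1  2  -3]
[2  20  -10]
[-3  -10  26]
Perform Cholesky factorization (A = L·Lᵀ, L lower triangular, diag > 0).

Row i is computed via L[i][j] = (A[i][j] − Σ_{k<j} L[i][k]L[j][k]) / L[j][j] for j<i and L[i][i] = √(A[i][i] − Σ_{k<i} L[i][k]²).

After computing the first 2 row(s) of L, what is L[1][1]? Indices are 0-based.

Step 1: L[0][0] = √(1) = 1.
  L[1][0] = (2) / L[0][0] = 2.
Step 2: L[1][1] = √(16) = 4.

L[1][1] = 4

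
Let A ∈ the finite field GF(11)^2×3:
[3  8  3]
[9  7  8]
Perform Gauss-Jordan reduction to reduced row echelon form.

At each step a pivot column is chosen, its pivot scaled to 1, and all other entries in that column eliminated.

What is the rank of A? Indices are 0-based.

step 1: normalize row 0 (÷3) = (1, 10, 1)
  row 1: subtract 9×row0 = (0, 5, 10)
step 2: normalize row 1 (÷5) = (0, 1, 2)
  row 0: subtract 10×row1 = (1, 0, 3)

rank = 2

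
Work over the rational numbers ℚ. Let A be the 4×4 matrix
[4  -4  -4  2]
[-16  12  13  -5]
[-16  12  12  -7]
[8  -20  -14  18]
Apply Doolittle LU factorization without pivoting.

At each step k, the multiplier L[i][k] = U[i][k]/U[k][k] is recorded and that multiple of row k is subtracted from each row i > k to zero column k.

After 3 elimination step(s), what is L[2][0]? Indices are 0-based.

L[2][0] = -4

k=0: U[0][0]=4
  eliminate (1,0): mult=-4, new row 1: (0, -4, -3, 3); set L[1][0]=-4
  eliminate (2,0): mult=-4, new row 2: (0, -4, -4, 1); set L[2][0]=-4
  eliminate (3,0): mult=2, new row 3: (0, -12, -6, 14); set L[3][0]=2
k=1: U[1][1]=-4
  eliminate (2,1): mult=1, new row 2: (0, 0, -1, -2); set L[2][1]=1
  eliminate (3,1): mult=3, new row 3: (0, 0, 3, 5); set L[3][1]=3
k=2: U[2][2]=-1
  eliminate (3,2): mult=-3, new row 3: (0, 0, 0, -1); set L[3][2]=-3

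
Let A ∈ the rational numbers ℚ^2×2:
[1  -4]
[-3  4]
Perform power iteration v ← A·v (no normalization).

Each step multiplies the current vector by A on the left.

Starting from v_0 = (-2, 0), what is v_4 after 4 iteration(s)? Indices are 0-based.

v_4 = (-938, 1230)

v_0 = (-2, 0).
v_1 = A·v_0 = (-2, 6).
v_2 = A·v_1 = (-26, 30).
v_3 = A·v_2 = (-146, 198).
v_4 = A·v_3 = (-938, 1230).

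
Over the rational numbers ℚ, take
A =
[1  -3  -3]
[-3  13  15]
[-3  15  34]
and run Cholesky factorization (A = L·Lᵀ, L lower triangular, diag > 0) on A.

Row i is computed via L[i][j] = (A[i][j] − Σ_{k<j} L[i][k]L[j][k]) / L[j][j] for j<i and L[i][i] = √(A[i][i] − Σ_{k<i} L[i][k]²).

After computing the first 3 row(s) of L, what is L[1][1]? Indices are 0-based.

Step 1: L[0][0] = √(1) = 1.
  L[1][0] = (-3) / L[0][0] = -3.
Step 2: L[1][1] = √(4) = 2.
  L[2][0] = (-3) / L[0][0] = -3.
  L[2][1] = (6) / L[1][1] = 3.
Step 3: L[2][2] = √(16) = 4.

L[1][1] = 2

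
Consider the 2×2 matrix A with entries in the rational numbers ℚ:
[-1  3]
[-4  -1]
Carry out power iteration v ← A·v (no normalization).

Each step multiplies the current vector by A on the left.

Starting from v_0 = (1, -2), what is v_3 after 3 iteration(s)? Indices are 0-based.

v_3 = (89, -34)

v_0 = (1, -2).
v_1 = A·v_0 = (-7, -2).
v_2 = A·v_1 = (1, 30).
v_3 = A·v_2 = (89, -34).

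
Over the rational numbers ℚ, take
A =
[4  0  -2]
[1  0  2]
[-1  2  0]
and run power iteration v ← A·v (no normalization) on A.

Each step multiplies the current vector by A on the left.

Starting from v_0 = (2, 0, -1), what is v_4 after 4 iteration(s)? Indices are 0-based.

v_4 = (848, 132, -148)

v_0 = (2, 0, -1).
v_1 = A·v_0 = (10, 0, -2).
v_2 = A·v_1 = (44, 6, -10).
v_3 = A·v_2 = (196, 24, -32).
v_4 = A·v_3 = (848, 132, -148).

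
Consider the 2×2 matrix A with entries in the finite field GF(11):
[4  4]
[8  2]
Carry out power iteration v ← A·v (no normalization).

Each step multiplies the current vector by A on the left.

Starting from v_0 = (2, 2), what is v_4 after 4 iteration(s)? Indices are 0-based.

v_0 = (2, 2).
v_1 = A·v_0 = (5, 9).
v_2 = A·v_1 = (1, 3).
v_3 = A·v_2 = (5, 3).
v_4 = A·v_3 = (10, 2).

v_4 = (10, 2)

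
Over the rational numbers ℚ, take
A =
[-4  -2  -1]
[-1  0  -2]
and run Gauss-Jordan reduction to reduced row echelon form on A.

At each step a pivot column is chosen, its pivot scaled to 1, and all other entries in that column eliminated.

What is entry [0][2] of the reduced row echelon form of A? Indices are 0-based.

pivot(0,0)=-4: scale R0 → (1, 1/2, 1/4)
  clear (1,0): R1 −= (-1)R0 → (0, 1/2, -7/4)
pivot(1,1)=1/2: scale R1 → (0, 1, -7/2)
  clear (0,1): R0 −= (1/2)R1 → (1, 0, 2)

M[0][2] = 2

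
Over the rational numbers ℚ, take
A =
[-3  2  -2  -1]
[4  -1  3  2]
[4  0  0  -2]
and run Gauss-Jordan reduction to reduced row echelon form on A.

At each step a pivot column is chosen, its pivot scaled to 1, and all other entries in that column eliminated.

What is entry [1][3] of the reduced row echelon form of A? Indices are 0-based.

M[1][3] = 1/8

pivot(0,0)=-3: scale R0 → (1, -2/3, 2/3, 1/3)
  clear (1,0): R1 −= (4)R0 → (0, 5/3, 1/3, 2/3)
  clear (2,0): R2 −= (4)R0 → (0, 8/3, -8/3, -10/3)
pivot(1,1)=5/3: scale R1 → (0, 1, 1/5, 2/5)
  clear (0,1): R0 −= (-2/3)R1 → (1, 0, 4/5, 3/5)
  clear (2,1): R2 −= (8/3)R1 → (0, 0, -16/5, -22/5)
pivot(2,2)=-16/5: scale R2 → (0, 0, 1, 11/8)
  clear (0,2): R0 −= (4/5)R2 → (1, 0, 0, -1/2)
  clear (1,2): R1 −= (1/5)R2 → (0, 1, 0, 1/8)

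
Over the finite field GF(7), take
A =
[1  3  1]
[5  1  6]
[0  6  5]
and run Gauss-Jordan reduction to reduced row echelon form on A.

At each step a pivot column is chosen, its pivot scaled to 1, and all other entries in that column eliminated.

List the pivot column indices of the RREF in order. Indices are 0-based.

step 1: normalize row 0 (÷1) = (1, 3, 1)
  row 1: subtract 5×row0 = (0, 0, 1)
step 2: exchange rows 1,2
step 2: normalize row 1 (÷6) = (0, 1, 2)
  row 0: subtract 3×row1 = (1, 0, 2)
step 3: normalize row 2 (÷1) = (0, 0, 1)
  row 0: subtract 2×row2 = (1, 0, 0)
  row 1: subtract 2×row2 = (0, 1, 0)

pivot columns: 0, 1, 2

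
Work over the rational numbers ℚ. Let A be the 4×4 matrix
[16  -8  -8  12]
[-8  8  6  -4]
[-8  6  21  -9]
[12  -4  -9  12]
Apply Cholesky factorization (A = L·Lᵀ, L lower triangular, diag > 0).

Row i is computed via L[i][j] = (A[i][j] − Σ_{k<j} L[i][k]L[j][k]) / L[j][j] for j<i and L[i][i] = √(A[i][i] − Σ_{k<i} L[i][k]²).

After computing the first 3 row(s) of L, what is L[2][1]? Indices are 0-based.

Step 1: L[0][0] = √(16) = 4.
  L[1][0] = (-8) / L[0][0] = -2.
Step 2: L[1][1] = √(4) = 2.
  L[2][0] = (-8) / L[0][0] = -2.
  L[2][1] = (2) / L[1][1] = 1.
Step 3: L[2][2] = √(16) = 4.

L[2][1] = 1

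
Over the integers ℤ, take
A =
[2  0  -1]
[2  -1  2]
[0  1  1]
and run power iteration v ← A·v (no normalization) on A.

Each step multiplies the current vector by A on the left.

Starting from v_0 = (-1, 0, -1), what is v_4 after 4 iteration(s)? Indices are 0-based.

v_4 = (11, 8, -17)

v_0 = (-1, 0, -1).
v_1 = A·v_0 = (-1, -4, -1).
v_2 = A·v_1 = (-1, 0, -5).
v_3 = A·v_2 = (3, -12, -5).
v_4 = A·v_3 = (11, 8, -17).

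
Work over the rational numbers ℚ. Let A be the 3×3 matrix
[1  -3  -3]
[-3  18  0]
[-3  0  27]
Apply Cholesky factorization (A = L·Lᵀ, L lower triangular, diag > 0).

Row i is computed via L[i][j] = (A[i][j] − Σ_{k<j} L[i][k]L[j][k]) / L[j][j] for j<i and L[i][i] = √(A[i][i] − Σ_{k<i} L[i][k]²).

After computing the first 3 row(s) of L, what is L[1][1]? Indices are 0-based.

Step 1: L[0][0] = √(1) = 1.
  L[1][0] = (-3) / L[0][0] = -3.
Step 2: L[1][1] = √(9) = 3.
  L[2][0] = (-3) / L[0][0] = -3.
  L[2][1] = (-9) / L[1][1] = -3.
Step 3: L[2][2] = √(9) = 3.

L[1][1] = 3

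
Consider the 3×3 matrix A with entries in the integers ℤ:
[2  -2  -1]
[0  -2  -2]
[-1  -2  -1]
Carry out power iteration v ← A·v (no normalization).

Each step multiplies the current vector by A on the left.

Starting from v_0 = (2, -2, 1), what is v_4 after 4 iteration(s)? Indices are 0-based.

v_4 = (-3, -102, -129)

v_0 = (2, -2, 1).
v_1 = A·v_0 = (7, 2, 1).
v_2 = A·v_1 = (9, -6, -12).
v_3 = A·v_2 = (42, 36, 15).
v_4 = A·v_3 = (-3, -102, -129).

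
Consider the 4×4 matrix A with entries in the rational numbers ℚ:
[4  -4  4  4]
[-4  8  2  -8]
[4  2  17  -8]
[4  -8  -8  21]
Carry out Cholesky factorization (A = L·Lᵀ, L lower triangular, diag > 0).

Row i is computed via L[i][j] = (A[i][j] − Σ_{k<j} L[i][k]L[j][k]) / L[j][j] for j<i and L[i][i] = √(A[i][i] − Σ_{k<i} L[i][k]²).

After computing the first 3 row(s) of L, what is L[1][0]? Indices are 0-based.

Step 1: L[0][0] = √(4) = 2.
  L[1][0] = (-4) / L[0][0] = -2.
Step 2: L[1][1] = √(4) = 2.
  L[2][0] = (4) / L[0][0] = 2.
  L[2][1] = (6) / L[1][1] = 3.
Step 3: L[2][2] = √(4) = 2.

L[1][0] = -2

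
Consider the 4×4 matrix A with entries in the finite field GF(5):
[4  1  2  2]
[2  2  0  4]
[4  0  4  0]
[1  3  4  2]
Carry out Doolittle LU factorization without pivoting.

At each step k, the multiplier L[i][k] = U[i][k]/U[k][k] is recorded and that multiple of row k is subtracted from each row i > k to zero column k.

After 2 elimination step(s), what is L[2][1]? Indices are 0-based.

L[2][1] = 1

k=0: U[0][0]=4
  eliminate (1,0): mult=3, new row 1: (0, 4, 4, 3); set L[1][0]=3
  eliminate (2,0): mult=1, new row 2: (0, 4, 2, 3); set L[2][0]=1
  eliminate (3,0): mult=4, new row 3: (0, 4, 1, 4); set L[3][0]=4
k=1: U[1][1]=4
  eliminate (2,1): mult=1, new row 2: (0, 0, 3, 0); set L[2][1]=1
  eliminate (3,1): mult=1, new row 3: (0, 0, 2, 1); set L[3][1]=1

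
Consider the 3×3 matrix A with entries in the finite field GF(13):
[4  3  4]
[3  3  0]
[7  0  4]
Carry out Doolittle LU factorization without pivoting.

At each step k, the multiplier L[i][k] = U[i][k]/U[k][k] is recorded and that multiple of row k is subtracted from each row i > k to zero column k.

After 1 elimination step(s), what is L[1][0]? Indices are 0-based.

[col 0] pivot 4
  R1 -= 4*R0 → (0, 4, 10)  (L[1][0] := 4)
  R2 -= 5*R0 → (0, 11, 10)  (L[2][0] := 5)

L[1][0] = 4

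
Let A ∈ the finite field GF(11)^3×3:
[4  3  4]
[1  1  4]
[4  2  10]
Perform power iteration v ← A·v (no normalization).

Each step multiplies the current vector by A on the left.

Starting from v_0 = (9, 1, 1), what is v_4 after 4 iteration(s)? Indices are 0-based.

v_0 = (9, 1, 1).
v_1 = A·v_0 = (10, 3, 4).
v_2 = A·v_1 = (10, 7, 9).
v_3 = A·v_2 = (9, 9, 1).
v_4 = A·v_3 = (1, 0, 9).

v_4 = (1, 0, 9)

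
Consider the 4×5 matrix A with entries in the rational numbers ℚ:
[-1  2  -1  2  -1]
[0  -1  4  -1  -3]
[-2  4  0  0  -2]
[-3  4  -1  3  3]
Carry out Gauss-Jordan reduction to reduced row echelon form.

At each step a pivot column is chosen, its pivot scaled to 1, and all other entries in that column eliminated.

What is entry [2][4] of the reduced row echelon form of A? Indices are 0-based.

M[2][4] = -24/13

pivot(0,0)=-1: scale R0 → (1, -2, 1, -2, 1)
  clear (2,0): R2 −= (-2)R0 → (0, 0, 2, -4, 0)
  clear (3,0): R3 −= (-3)R0 → (0, -2, 2, -3, 6)
pivot(1,1)=-1: scale R1 → (0, 1, -4, 1, 3)
  clear (0,1): R0 −= (-2)R1 → (1, 0, -7, 0, 7)
  clear (3,1): R3 −= (-2)R1 → (0, 0, -6, -1, 12)
pivot(2,2)=2: scale R2 → (0, 0, 1, -2, 0)
  clear (0,2): R0 −= (-7)R2 → (1, 0, 0, -14, 7)
  clear (1,2): R1 −= (-4)R2 → (0, 1, 0, -7, 3)
  clear (3,2): R3 −= (-6)R2 → (0, 0, 0, -13, 12)
pivot(3,3)=-13: scale R3 → (0, 0, 0, 1, -12/13)
  clear (0,3): R0 −= (-14)R3 → (1, 0, 0, 0, -77/13)
  clear (1,3): R1 −= (-7)R3 → (0, 1, 0, 0, -45/13)
  clear (2,3): R2 −= (-2)R3 → (0, 0, 1, 0, -24/13)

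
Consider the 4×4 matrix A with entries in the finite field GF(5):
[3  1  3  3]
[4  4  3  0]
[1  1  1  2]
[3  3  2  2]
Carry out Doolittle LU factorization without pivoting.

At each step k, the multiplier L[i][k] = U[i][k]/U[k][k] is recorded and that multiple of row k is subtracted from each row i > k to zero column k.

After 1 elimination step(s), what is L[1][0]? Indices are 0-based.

Step 1: pivot at (0,0) is 3.
  row1 ← row1 − (3)·row0  ⇒  L[1][0]=3, U row1=(0, 1, 4, 1)
  row2 ← row2 − (2)·row0  ⇒  L[2][0]=2, U row2=(0, 4, 0, 1)
  row3 ← row3 − (1)·row0  ⇒  L[3][0]=1, U row3=(0, 2, 4, 4)

L[1][0] = 3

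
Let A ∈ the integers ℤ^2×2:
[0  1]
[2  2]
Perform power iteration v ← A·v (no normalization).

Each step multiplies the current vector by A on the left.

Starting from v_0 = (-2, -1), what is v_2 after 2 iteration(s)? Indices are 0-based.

v_2 = (-6, -14)

v_0 = (-2, -1).
v_1 = A·v_0 = (-1, -6).
v_2 = A·v_1 = (-6, -14).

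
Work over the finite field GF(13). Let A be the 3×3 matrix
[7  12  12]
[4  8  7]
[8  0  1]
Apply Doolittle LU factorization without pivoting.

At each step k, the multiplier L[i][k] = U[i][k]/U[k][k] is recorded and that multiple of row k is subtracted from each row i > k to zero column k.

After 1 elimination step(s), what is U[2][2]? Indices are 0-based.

Step 1: pivot at (0,0) is 7.
  row1 ← row1 − (8)·row0  ⇒  L[1][0]=8, U row1=(0, 3, 2)
  row2 ← row2 − (3)·row0  ⇒  L[2][0]=3, U row2=(0, 3, 4)

U[2][2] = 4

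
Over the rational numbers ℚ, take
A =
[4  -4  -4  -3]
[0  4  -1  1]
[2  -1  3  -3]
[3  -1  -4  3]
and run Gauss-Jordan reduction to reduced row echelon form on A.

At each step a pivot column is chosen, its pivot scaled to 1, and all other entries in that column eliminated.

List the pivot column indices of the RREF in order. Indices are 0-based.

step 1: normalize row 0 (÷4) = (1, -1, -1, -3/4)
  row 2: subtract 2×row0 = (0, 1, 5, -3/2)
  row 3: subtract 3×row0 = (0, 2, -1, 21/4)
step 2: normalize row 1 (÷4) = (0, 1, -1/4, 1/4)
  row 0: subtract -1×row1 = (1, 0, -5/4, -1/2)
  row 2: subtract 1×row1 = (0, 0, 21/4, -7/4)
  row 3: subtract 2×row1 = (0, 0, -1/2, 19/4)
step 3: normalize row 2 (÷21/4) = (0, 0, 1, -1/3)
  row 0: subtract -5/4×row2 = (1, 0, 0, -11/12)
  row 1: subtract -1/4×row2 = (0, 1, 0, 1/6)
  row 3: subtract -1/2×row2 = (0, 0, 0, 55/12)
step 4: normalize row 3 (÷55/12) = (0, 0, 0, 1)
  row 0: subtract -11/12×row3 = (1, 0, 0, 0)
  row 1: subtract 1/6×row3 = (0, 1, 0, 0)
  row 2: subtract -1/3×row3 = (0, 0, 1, 0)

pivot columns: 0, 1, 2, 3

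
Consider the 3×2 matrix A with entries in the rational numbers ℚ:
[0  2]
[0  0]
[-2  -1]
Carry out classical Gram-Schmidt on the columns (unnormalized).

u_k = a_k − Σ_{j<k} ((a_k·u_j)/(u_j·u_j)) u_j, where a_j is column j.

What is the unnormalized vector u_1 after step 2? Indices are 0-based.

u_1 = (2, 0, 0)

Step 1: u_0 = a_0 = (0, 0, -2).
Step 2: u_1 = a_1 − (1/2)·u_0 = (2, 0, 0).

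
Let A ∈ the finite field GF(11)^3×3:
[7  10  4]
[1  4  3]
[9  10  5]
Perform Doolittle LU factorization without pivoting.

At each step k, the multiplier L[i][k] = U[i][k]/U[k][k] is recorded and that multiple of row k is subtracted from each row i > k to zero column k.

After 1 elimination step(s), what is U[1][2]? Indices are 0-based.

U[1][2] = 4

k=0: U[0][0]=7
  eliminate (1,0): mult=8, new row 1: (0, 1, 4); set L[1][0]=8
  eliminate (2,0): mult=6, new row 2: (0, 5, 3); set L[2][0]=6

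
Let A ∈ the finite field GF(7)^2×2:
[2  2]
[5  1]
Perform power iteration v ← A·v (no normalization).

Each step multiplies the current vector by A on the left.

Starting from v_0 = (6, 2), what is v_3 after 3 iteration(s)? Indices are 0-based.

v_0 = (6, 2).
v_1 = A·v_0 = (2, 4).
v_2 = A·v_1 = (5, 0).
v_3 = A·v_2 = (3, 4).

v_3 = (3, 4)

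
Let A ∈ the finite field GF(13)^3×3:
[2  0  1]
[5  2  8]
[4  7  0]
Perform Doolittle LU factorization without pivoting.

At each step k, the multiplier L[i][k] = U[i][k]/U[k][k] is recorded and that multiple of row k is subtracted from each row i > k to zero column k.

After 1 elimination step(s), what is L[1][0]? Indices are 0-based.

L[1][0] = 9

k=0: U[0][0]=2
  eliminate (1,0): mult=9, new row 1: (0, 2, 12); set L[1][0]=9
  eliminate (2,0): mult=2, new row 2: (0, 7, 11); set L[2][0]=2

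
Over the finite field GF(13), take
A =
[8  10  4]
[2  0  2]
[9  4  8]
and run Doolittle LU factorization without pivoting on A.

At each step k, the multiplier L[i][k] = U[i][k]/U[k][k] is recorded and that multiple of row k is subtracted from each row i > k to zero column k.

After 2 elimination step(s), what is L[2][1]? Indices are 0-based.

k=0: U[0][0]=8
  eliminate (1,0): mult=10, new row 1: (0, 4, 1); set L[1][0]=10
  eliminate (2,0): mult=6, new row 2: (0, 9, 10); set L[2][0]=6
k=1: U[1][1]=4
  eliminate (2,1): mult=12, new row 2: (0, 0, 11); set L[2][1]=12

L[2][1] = 12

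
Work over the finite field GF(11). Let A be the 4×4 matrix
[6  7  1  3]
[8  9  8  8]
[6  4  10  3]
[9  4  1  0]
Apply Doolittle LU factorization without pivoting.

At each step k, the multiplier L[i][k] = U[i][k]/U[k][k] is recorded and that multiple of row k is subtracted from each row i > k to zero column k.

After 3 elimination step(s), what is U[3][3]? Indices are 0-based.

U[3][3] = 8

[col 0] pivot 6
  R1 -= 5*R0 → (0, 7, 3, 4)  (L[1][0] := 5)
  R2 -= 1*R0 → (0, 8, 9, 0)  (L[2][0] := 1)
  R3 -= 7*R0 → (0, 10, 5, 1)  (L[3][0] := 7)
[col 1] pivot 7
  R2 -= 9*R1 → (0, 0, 4, 8)  (L[2][1] := 9)
  R3 -= 3*R1 → (0, 0, 7, 0)  (L[3][1] := 3)
[col 2] pivot 4
  R3 -= 10*R2 → (0, 0, 0, 8)  (L[3][2] := 10)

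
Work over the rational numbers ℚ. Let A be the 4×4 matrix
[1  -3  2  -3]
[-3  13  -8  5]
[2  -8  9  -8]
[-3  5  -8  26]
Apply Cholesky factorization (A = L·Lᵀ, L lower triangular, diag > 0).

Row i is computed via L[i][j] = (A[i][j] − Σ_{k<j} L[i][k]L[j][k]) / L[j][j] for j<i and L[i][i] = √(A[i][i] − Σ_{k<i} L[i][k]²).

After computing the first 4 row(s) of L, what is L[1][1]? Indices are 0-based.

L[1][1] = 2

Step 1: L[0][0] = √(1) = 1.
  L[1][0] = (-3) / L[0][0] = -3.
Step 2: L[1][1] = √(4) = 2.
  L[2][0] = (2) / L[0][0] = 2.
  L[2][1] = (-2) / L[1][1] = -1.
Step 3: L[2][2] = √(4) = 2.
  L[3][0] = (-3) / L[0][0] = -3.
  L[3][1] = (-4) / L[1][1] = -2.
  L[3][2] = (-4) / L[2][2] = -2.
Step 4: L[3][3] = √(9) = 3.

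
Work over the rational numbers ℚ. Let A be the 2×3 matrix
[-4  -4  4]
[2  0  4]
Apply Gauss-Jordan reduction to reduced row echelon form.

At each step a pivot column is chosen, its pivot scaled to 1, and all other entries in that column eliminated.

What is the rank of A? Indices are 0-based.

step 1: normalize row 0 (÷-4) = (1, 1, -1)
  row 1: subtract 2×row0 = (0, -2, 6)
step 2: normalize row 1 (÷-2) = (0, 1, -3)
  row 0: subtract 1×row1 = (1, 0, 2)

rank = 2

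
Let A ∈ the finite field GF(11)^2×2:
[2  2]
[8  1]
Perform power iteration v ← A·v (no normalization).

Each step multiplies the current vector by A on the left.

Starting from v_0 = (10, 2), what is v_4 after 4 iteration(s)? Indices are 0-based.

v_0 = (10, 2).
v_1 = A·v_0 = (2, 5).
v_2 = A·v_1 = (3, 10).
v_3 = A·v_2 = (4, 1).
v_4 = A·v_3 = (10, 0).

v_4 = (10, 0)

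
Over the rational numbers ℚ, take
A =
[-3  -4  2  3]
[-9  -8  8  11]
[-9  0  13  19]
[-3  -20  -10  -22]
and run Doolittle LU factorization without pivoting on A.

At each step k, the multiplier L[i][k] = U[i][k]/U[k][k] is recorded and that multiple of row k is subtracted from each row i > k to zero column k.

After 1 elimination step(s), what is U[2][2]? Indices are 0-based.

Step 1: pivot at (0,0) is -3.
  row1 ← row1 − (3)·row0  ⇒  L[1][0]=3, U row1=(0, 4, 2, 2)
  row2 ← row2 − (3)·row0  ⇒  L[2][0]=3, U row2=(0, 12, 7, 10)
  row3 ← row3 − (1)·row0  ⇒  L[3][0]=1, U row3=(0, -16, -12, -25)

U[2][2] = 7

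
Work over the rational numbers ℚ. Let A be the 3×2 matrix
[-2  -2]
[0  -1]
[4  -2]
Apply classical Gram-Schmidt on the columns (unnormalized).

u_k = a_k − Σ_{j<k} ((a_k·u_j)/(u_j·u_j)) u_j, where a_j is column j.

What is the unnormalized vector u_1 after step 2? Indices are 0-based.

u_1 = (-12/5, -1, -6/5)

Step 1: u_0 = a_0 = (-2, 0, 4).
Step 2: u_1 = a_1 − (-1/5)·u_0 = (-12/5, -1, -6/5).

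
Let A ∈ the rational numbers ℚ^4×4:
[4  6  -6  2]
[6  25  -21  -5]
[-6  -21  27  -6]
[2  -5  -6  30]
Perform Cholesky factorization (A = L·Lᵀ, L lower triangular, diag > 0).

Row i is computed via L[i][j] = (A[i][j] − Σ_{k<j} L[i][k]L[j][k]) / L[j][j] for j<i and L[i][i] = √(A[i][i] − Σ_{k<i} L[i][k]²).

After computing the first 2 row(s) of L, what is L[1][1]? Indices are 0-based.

Step 1: L[0][0] = √(4) = 2.
  L[1][0] = (6) / L[0][0] = 3.
Step 2: L[1][1] = √(16) = 4.

L[1][1] = 4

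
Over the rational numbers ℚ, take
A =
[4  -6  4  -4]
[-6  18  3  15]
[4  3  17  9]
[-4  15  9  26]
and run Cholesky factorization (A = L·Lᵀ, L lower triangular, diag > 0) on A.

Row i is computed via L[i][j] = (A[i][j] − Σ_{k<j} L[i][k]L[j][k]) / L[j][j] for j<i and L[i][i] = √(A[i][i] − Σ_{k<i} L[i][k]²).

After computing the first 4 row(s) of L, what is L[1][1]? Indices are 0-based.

L[1][1] = 3

Step 1: L[0][0] = √(4) = 2.
  L[1][0] = (-6) / L[0][0] = -3.
Step 2: L[1][1] = √(9) = 3.
  L[2][0] = (4) / L[0][0] = 2.
  L[2][1] = (9) / L[1][1] = 3.
Step 3: L[2][2] = √(4) = 2.
  L[3][0] = (-4) / L[0][0] = -2.
  L[3][1] = (9) / L[1][1] = 3.
  L[3][2] = (4) / L[2][2] = 2.
Step 4: L[3][3] = √(9) = 3.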